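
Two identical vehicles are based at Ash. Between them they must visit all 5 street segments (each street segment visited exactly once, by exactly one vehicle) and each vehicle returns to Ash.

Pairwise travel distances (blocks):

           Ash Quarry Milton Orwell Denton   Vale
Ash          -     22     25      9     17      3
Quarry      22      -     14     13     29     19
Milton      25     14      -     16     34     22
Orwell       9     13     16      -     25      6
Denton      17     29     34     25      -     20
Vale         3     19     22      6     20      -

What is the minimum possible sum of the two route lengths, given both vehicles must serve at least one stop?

Check every non-empty split of the stops between the two vehicles; for each half take its own optimal tour:
  {Quarry} + {Milton, Orwell, Denton, Vale}: 44 + 76 = 120
  {Milton} + {Quarry, Orwell, Denton, Vale}: 50 + 68 = 118
  {Quarry, Milton} + {Orwell, Denton, Vale}: 61 + 51 = 112
  {Orwell} + {Quarry, Milton, Denton, Vale}: 18 + 85 = 103
  {Quarry, Orwell} + {Milton, Denton, Vale}: 44 + 76 = 120
  {Milton, Orwell} + {Quarry, Denton, Vale}: 50 + 68 = 118
  … (15 splits in total)
  {Quarry, Milton, Orwell, Denton} + {Vale}: 85 + 6 = 91  ← best
Best: vehicle 1 Ash → Orwell → Milton → Quarry → Denton → Ash = 85; vehicle 2 Ash → Vale → Ash = 6; combined 91.

91 blocks — the smallest possible combined total.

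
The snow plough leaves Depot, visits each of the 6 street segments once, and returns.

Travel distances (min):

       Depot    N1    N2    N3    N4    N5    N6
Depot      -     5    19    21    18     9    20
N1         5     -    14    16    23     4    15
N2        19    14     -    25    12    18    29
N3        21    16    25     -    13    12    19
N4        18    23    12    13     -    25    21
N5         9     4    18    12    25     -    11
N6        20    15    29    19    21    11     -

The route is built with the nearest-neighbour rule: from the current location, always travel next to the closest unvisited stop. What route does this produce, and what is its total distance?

Depot → [N1:5 / N5:9 / N4:18 / N2:19 / N6:20 / N3:21] → N1 (5)
N1 → [N5:4 / N2:14 / N6:15 / N3:16 / N4:23] → N5 (4)
N5 → [N6:11 / N3:12 / N2:18 / N4:25] → N6 (11)
N6 → [N3:19 / N4:21 / N2:29] → N3 (19)
N3 → [N4:13 / N2:25] → N4 (13)
N4 → [N2:12] → N2 (12)
Return N2→Depot: 19.
Total = 5 + 4 + 11 + 19 + 13 + 12 + 19 = 83.

Nearest-neighbour total = 83 min; route Depot → N1 → N5 → N6 → N3 → N4 → N2 → Depot.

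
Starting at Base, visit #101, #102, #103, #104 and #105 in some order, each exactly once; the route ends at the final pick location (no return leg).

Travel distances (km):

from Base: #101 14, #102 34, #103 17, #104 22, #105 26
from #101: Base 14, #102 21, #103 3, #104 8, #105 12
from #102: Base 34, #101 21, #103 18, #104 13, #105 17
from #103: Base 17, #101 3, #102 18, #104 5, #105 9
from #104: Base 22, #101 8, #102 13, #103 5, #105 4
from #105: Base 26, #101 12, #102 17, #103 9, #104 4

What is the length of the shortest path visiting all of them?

There are 5! = 120 possible orderings.
Base→#101→#102→#103→#104→#105: 14+21+18+5+4 = 62
Base→#101→#102→#103→#105→#104: 14+21+18+9+4 = 66
Base→#101→#102→#104→#103→#105: 14+21+13+5+9 = 62
Base→#101→#102→#104→#105→#103: 14+21+13+4+9 = 61
Base→#101→#102→#105→#103→#104: 14+21+17+9+5 = 66
Base→#101→#102→#105→#104→#103: 14+21+17+4+5 = 61
Base→#101→#103→#102→#104→#105: 14+3+18+13+4 = 52
Base→#101→#103→#102→#105→#104: 14+3+18+17+4 = 56
Base→#101→#103→#104→#102→#105: 14+3+5+13+17 = 52
Base→#101→#103→#104→#105→#102: 14+3+5+4+17 = 43
Base→#101→#103→#105→#102→#104: 14+3+9+17+13 = 56
Base→#101→#103→#105→#104→#102: 14+3+9+4+13 = 43
Base→#101→#104→#102→#103→#105: 14+8+13+18+9 = 62
Base→#101→#104→#102→#105→#103: 14+8+13+17+9 = 61
… (106 more)
The minimum is 43.
One shortest path: Base → #101 → #103 → #104 → #105 → #102.

Shortest open route: 43 km.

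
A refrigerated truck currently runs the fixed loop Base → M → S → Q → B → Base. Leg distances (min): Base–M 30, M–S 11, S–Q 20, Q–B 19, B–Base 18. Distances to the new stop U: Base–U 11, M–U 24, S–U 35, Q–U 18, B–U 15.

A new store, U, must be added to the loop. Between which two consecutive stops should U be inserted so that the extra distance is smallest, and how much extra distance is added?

Insertion cost between consecutive stops i–j is d(i,U) + d(U,j) − d(i,j):
  between Base and M: 11 + 24 − 30 = 5
  between M and S: 24 + 35 − 11 = 48
  between S and Q: 35 + 18 − 20 = 33
  between Q and B: 18 + 15 − 19 = 14
  between B and Base: 15 + 11 − 18 = 8
Cheapest insertion is between Base and M, adding 5.
New total = 98 + 5 = 103.

Minimum extra distance: 5 min, inserting U between Base and M.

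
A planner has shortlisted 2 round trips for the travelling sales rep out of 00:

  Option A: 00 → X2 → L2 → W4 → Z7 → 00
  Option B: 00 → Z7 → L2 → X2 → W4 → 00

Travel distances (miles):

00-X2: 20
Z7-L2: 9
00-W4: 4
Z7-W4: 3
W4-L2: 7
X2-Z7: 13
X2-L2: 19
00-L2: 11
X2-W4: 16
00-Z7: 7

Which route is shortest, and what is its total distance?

Shortest is Option B, total 55 miles.

Option A: 20 + 19 + 7 + 3 + 7 = 56
Option B: 7 + 9 + 19 + 16 + 4 = 55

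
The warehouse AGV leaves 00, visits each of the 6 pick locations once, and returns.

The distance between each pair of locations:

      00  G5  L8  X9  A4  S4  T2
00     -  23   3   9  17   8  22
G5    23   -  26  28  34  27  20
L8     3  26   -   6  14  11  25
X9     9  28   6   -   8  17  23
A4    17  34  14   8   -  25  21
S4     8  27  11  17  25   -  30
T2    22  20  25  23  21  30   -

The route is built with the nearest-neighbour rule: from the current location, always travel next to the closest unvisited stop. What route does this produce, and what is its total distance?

93 along 00 → L8 → X9 → A4 → T2 → G5 → S4 → 00.

At 00 the remaining stops are L8 3, S4 8, X9 9, A4 17, T2 22, G5 23; go to L8.
At L8 the remaining stops are X9 6, S4 11, A4 14, T2 25, G5 26; go to X9.
At X9 the remaining stops are A4 8, S4 17, T2 23, G5 28; go to A4.
At A4 the remaining stops are T2 21, S4 25, G5 34; go to T2.
At T2 the remaining stops are G5 20, S4 30; go to G5.
At G5 the remaining stops are S4 27; go to S4.
Return S4→00: 8.
Total = 3 + 6 + 8 + 21 + 20 + 27 + 8 = 93.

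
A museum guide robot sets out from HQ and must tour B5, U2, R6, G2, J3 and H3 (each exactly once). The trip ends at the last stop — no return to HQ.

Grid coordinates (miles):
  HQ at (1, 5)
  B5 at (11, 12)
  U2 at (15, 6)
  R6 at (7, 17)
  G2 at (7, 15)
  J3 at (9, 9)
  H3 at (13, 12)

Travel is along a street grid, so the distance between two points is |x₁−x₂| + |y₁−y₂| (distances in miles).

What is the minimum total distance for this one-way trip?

Minimum one-way distance = 40 miles.

There are 6! = 720 possible orderings.
HQ - B5 - U2 - R6 - G2 - J3 - H3: 17+10+19+2+8+7 = 63
HQ - B5 - U2 - R6 - G2 - H3 - J3: 17+10+19+2+9+7 = 64
HQ - B5 - U2 - R6 - J3 - G2 - H3: 17+10+19+10+8+9 = 73
HQ - B5 - U2 - R6 - J3 - H3 - G2: 17+10+19+10+7+9 = 72
HQ - B5 - U2 - R6 - H3 - G2 - J3: 17+10+19+11+9+8 = 74
HQ - B5 - U2 - R6 - H3 - J3 - G2: 17+10+19+11+7+8 = 72
HQ - B5 - U2 - G2 - R6 - J3 - H3: 17+10+17+2+10+7 = 63
HQ - B5 - U2 - G2 - R6 - H3 - J3: 17+10+17+2+11+7 = 64
… (712 more)
HQ - U2 - H3 - B5 - J3 - G2 - R6: 15+8+2+5+8+2 = 40  ← best
The minimum is 40.
One shortest path: HQ → U2 → H3 → B5 → J3 → G2 → R6.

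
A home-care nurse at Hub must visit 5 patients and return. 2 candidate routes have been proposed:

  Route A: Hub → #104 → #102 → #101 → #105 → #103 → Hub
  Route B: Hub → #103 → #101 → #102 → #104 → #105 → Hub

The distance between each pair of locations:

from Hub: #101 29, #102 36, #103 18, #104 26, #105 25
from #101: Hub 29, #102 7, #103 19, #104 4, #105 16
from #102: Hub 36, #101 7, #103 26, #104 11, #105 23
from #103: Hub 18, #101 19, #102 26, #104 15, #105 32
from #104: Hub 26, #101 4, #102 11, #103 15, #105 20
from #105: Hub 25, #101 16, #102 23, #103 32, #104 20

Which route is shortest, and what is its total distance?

Shortest is Route B, total 100.

Route A: 26 + 11 + 7 + 16 + 32 + 18 = 110
Route B: 18 + 19 + 7 + 11 + 20 + 25 = 100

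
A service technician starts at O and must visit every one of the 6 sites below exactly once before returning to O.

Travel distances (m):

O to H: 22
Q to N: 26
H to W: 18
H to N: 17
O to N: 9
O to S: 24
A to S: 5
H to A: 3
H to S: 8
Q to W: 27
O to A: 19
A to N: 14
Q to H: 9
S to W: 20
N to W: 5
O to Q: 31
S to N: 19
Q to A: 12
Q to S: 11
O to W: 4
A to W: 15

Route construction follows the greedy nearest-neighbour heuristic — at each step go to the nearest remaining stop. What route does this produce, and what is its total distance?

At O the remaining stops are W 4, N 9, A 19, H 22, S 24, Q 31; go to W.
At W the remaining stops are N 5, A 15, H 18, S 20, Q 27; go to N.
At N the remaining stops are A 14, H 17, S 19, Q 26; go to A.
At A the remaining stops are H 3, S 5, Q 12; go to H.
At H the remaining stops are S 8, Q 9; go to S.
At S the remaining stops are Q 11; go to Q.
Return Q→O: 31.
Total = 4 + 5 + 14 + 3 + 8 + 11 + 31 = 76.

Nearest-neighbour total = 76 m; route O → W → N → A → H → S → Q → O.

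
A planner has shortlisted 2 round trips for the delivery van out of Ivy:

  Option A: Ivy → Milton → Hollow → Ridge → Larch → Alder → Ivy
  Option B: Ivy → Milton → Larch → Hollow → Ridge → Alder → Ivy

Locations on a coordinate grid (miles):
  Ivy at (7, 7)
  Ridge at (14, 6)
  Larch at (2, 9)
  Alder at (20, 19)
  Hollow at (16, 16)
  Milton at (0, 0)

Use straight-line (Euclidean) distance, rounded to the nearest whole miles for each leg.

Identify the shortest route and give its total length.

77 miles — Option B is the shortest.

Option A: 10 + 23 + 10 + 12 + 21 + 18 = 94
Option B: 10 + 9 + 16 + 10 + 14 + 18 = 77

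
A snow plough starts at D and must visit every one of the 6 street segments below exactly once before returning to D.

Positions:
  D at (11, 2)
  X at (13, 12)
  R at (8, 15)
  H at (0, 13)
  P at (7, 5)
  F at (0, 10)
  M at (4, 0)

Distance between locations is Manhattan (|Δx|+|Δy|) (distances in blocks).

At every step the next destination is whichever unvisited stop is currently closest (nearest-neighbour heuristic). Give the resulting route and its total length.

Nearest-neighbour total = 62 blocks; route D → P → M → F → H → R → X → D.

At D the remaining stops are P 7, M 9, X 12, R 16, F 19, H 22; go to P.
At P the remaining stops are M 8, R 11, F 12, X 13, H 15; go to M.
At M the remaining stops are F 14, H 17, R 19, X 21; go to F.
At F the remaining stops are H 3, R 13, X 15; go to H.
At H the remaining stops are R 10, X 14; go to R.
At R the remaining stops are X 8; go to X.
Return X→D: 12.
Total = 7 + 8 + 14 + 3 + 10 + 8 + 12 = 62.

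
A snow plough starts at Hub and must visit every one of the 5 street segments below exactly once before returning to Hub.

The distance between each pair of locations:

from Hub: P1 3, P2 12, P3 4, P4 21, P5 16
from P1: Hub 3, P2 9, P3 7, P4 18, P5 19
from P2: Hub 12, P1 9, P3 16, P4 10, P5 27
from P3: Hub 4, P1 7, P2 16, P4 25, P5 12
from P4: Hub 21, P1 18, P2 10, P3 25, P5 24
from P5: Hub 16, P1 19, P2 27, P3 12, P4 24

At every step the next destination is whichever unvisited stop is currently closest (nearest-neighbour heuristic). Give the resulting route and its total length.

Total distance 68 via the nearest-neighbour route Hub → P1 → P3 → P5 → P4 → P2 → Hub.

At Hub the remaining stops are P1 3, P3 4, P2 12, P5 16, P4 21; go to P1.
At P1 the remaining stops are P3 7, P2 9, P4 18, P5 19; go to P3.
At P3 the remaining stops are P5 12, P2 16, P4 25; go to P5.
At P5 the remaining stops are P4 24, P2 27; go to P4.
At P4 the remaining stops are P2 10; go to P2.
Return P2→Hub: 12.
Total = 3 + 7 + 12 + 24 + 10 + 12 = 68.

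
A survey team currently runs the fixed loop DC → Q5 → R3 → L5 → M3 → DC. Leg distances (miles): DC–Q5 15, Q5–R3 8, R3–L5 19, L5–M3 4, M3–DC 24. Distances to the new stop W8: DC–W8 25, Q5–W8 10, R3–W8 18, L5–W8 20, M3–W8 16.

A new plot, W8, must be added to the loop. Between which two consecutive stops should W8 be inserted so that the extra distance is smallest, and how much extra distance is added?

Insertion cost between consecutive stops i–j is d(i,W8) + d(W8,j) − d(i,j):
  between DC and Q5: 25 + 10 − 15 = 20
  between Q5 and R3: 10 + 18 − 8 = 20
  between R3 and L5: 18 + 20 − 19 = 19
  between L5 and M3: 20 + 16 − 4 = 32
  between M3 and DC: 16 + 25 − 24 = 17
Cheapest insertion is between M3 and DC, adding 17.
New total = 70 + 17 = 87.

Minimum extra distance: 17 miles, inserting W8 between M3 and DC.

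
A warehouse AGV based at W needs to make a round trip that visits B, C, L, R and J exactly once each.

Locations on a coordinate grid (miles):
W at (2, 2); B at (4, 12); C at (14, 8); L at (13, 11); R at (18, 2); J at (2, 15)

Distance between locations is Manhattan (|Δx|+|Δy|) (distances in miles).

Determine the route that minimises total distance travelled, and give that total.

There are 60 distinct closed tours to check (reversals are equivalent).
W-B-C-L-R-J-W: 12+14+4+14+29+13 = 86
W-B-C-L-J-R-W: 12+14+4+15+29+16 = 90
W-B-C-R-L-J-W: 12+14+10+14+15+13 = 78
W-B-C-R-J-L-W: 12+14+10+29+15+20 = 100
W-B-C-J-L-R-W: 12+14+19+15+14+16 = 90
W-B-C-J-R-L-W: 12+14+19+29+14+20 = 108
W-B-L-C-R-J-W: 12+10+4+10+29+13 = 78
W-B-L-C-J-R-W: 12+10+4+19+29+16 = 90
W-B-L-R-C-J-W: 12+10+14+10+19+13 = 78
W-B-L-R-J-C-W: 12+10+14+29+19+18 = 102
W-B-L-J-C-R-W: 12+10+15+19+10+16 = 82
W-B-L-J-R-C-W: 12+10+15+29+10+18 = 94
W-B-R-C-L-J-W: 12+24+10+4+15+13 = 78
W-B-R-C-J-L-W: 12+24+10+19+15+20 = 100
… (46 more)
W-R-C-L-B-J-W: 16+10+4+10+5+13 = 58  ← best
The minimum is 58.
One optimal route: W → R → C → L → B → J → W (or its reverse).

Shortest round trip = 58 miles.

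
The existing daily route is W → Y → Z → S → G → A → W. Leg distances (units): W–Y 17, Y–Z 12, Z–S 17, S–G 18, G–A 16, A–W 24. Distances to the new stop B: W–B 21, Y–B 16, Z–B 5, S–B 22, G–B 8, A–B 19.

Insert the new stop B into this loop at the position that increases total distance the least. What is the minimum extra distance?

Insertion cost between consecutive stops i–j is d(i,B) + d(B,j) − d(i,j):
  between W and Y: 21 + 16 − 17 = 20
  between Y and Z: 16 + 5 − 12 = 9
  between Z and S: 5 + 22 − 17 = 10
  between S and G: 22 + 8 − 18 = 12
  between G and A: 8 + 19 − 16 = 11
  between A and W: 19 + 21 − 24 = 16
Cheapest insertion is between Y and Z, adding 9.
New total = 104 + 9 = 113.

Adding 9 by placing B on the Y–Z leg.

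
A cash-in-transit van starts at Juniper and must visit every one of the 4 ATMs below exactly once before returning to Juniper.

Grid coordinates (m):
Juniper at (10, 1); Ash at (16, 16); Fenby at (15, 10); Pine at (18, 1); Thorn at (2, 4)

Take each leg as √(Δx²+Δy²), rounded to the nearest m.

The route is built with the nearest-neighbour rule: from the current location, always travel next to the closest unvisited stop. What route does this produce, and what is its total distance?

Juniper → [Pine:8 / Thorn:9 / Fenby:10 / Ash:16] → Pine (8)
Pine → [Fenby:9 / Ash:15 / Thorn:16] → Fenby (9)
Fenby → [Ash:6 / Thorn:14] → Ash (6)
Ash → [Thorn:18] → Thorn (18)
Return Thorn→Juniper: 9.
Total = 8 + 9 + 6 + 18 + 9 = 50.

50 m along Juniper → Pine → Fenby → Ash → Thorn → Juniper.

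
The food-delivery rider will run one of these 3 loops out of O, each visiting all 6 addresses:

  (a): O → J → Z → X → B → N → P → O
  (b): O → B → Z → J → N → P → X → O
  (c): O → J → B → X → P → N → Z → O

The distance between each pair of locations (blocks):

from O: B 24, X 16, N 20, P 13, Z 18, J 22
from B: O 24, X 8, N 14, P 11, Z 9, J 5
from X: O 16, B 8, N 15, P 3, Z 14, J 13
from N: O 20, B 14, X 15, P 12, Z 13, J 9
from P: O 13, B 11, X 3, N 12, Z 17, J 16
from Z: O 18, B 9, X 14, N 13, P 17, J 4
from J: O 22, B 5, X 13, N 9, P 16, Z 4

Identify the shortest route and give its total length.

Shortest is (b), total 77 blocks.

(a): 22 + 4 + 14 + 8 + 14 + 12 + 13 = 87
(b): 24 + 9 + 4 + 9 + 12 + 3 + 16 = 77
(c): 22 + 5 + 8 + 3 + 12 + 13 + 18 = 81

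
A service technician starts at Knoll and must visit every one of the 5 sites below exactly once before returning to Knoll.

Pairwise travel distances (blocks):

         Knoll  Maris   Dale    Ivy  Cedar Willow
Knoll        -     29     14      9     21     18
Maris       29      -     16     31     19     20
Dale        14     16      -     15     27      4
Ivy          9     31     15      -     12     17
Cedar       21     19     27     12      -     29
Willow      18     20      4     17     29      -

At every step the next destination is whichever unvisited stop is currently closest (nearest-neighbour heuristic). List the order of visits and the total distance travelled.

78 blocks along Knoll → Ivy → Cedar → Maris → Dale → Willow → Knoll.

At Knoll the remaining stops are Ivy 9, Dale 14, Willow 18, Cedar 21, Maris 29; go to Ivy.
At Ivy the remaining stops are Cedar 12, Dale 15, Willow 17, Maris 31; go to Cedar.
At Cedar the remaining stops are Maris 19, Dale 27, Willow 29; go to Maris.
At Maris the remaining stops are Dale 16, Willow 20; go to Dale.
At Dale the remaining stops are Willow 4; go to Willow.
Return Willow→Knoll: 18.
Total = 9 + 12 + 19 + 16 + 4 + 18 = 78.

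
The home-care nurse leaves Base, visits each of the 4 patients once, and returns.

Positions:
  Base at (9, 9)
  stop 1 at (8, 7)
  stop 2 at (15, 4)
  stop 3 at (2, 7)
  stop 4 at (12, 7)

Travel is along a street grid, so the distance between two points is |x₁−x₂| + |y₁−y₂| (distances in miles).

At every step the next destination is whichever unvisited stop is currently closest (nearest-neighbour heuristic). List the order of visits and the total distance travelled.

Base → [stop 1:3 / stop 4:5 / stop 3:9 / stop 2:11] → stop 1 (3)
stop 1 → [stop 4:4 / stop 3:6 / stop 2:10] → stop 4 (4)
stop 4 → [stop 2:6 / stop 3:10] → stop 2 (6)
stop 2 → [stop 3:16] → stop 3 (16)
Return stop 3→Base: 9.
Total = 3 + 4 + 6 + 16 + 9 = 38.

38 miles along Base → stop 1 → stop 4 → stop 2 → stop 3 → Base.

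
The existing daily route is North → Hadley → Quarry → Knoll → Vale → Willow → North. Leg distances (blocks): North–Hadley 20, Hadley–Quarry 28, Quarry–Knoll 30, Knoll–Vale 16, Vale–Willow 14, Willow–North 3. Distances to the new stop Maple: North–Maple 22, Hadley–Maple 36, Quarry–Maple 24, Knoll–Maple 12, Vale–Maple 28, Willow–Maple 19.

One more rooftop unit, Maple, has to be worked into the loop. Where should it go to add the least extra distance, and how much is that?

Insertion cost between consecutive stops i–j is d(i,Maple) + d(Maple,j) − d(i,j):
  between North and Hadley: 22 + 36 − 20 = 38
  between Hadley and Quarry: 36 + 24 − 28 = 32
  between Quarry and Knoll: 24 + 12 − 30 = 6
  between Knoll and Vale: 12 + 28 − 16 = 24
  between Vale and Willow: 28 + 19 − 14 = 33
  between Willow and North: 19 + 22 − 3 = 38
Cheapest insertion is between Quarry and Knoll, adding 6.
New total = 111 + 6 = 117.

Adding 6 blocks by placing Maple on the Quarry–Knoll leg.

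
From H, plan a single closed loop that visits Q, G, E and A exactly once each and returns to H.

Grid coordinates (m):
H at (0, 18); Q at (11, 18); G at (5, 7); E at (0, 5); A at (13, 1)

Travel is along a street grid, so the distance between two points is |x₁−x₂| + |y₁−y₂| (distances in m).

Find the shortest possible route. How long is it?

Shortest round trip = 64 m.

With 4 stops there are 4!/2 = 12 distinct round trips (a route and its reverse cost the same).
H - Q - G - E - A - H: 11+17+7+17+30 = 82
H - Q - G - A - E - H: 11+17+14+17+13 = 72
H - Q - E - G - A - H: 11+24+7+14+30 = 86
H - Q - E - A - G - H: 11+24+17+14+16 = 82
H - Q - A - G - E - H: 11+19+14+7+13 = 64
H - Q - A - E - G - H: 11+19+17+7+16 = 70
H - G - Q - E - A - H: 16+17+24+17+30 = 104
H - G - Q - A - E - H: 16+17+19+17+13 = 82
H - G - E - Q - A - H: 16+7+24+19+30 = 96
H - G - A - Q - E - H: 16+14+19+24+13 = 86
H - E - Q - G - A - H: 13+24+17+14+30 = 98
H - E - G - Q - A - H: 13+7+17+19+30 = 86
The minimum is 64.
One optimal route: H → Q → A → G → E → H (or its reverse).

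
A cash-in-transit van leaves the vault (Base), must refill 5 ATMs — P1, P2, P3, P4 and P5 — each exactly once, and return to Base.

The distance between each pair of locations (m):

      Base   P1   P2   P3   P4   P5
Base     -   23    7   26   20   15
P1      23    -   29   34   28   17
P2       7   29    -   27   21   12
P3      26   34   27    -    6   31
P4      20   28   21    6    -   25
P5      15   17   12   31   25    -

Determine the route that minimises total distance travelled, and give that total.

There are 60 distinct closed tours to check (reversals are equivalent).
Base - P1 - P2 - P3 - P4 - P5 - Base: 23+29+27+6+25+15 = 125
Base - P1 - P2 - P3 - P5 - P4 - Base: 23+29+27+31+25+20 = 155
Base - P1 - P2 - P4 - P3 - P5 - Base: 23+29+21+6+31+15 = 125
Base - P1 - P2 - P4 - P5 - P3 - Base: 23+29+21+25+31+26 = 155
Base - P1 - P2 - P5 - P3 - P4 - Base: 23+29+12+31+6+20 = 121
Base - P1 - P2 - P5 - P4 - P3 - Base: 23+29+12+25+6+26 = 121
Base - P1 - P3 - P2 - P4 - P5 - Base: 23+34+27+21+25+15 = 145
Base - P1 - P3 - P2 - P5 - P4 - Base: 23+34+27+12+25+20 = 141
Base - P1 - P3 - P4 - P2 - P5 - Base: 23+34+6+21+12+15 = 111
Base - P1 - P3 - P4 - P5 - P2 - Base: 23+34+6+25+12+7 = 107
Base - P1 - P3 - P5 - P2 - P4 - Base: 23+34+31+12+21+20 = 141
Base - P1 - P3 - P5 - P4 - P2 - Base: 23+34+31+25+21+7 = 141
Base - P1 - P4 - P2 - P3 - P5 - Base: 23+28+21+27+31+15 = 145
Base - P1 - P4 - P2 - P5 - P3 - Base: 23+28+21+12+31+26 = 141
… (46 more)
Base - P2 - P5 - P1 - P3 - P4 - Base: 7+12+17+34+6+20 = 96  ← best
The minimum is 96.
One optimal route: Base → P2 → P5 → P1 → P3 → P4 → Base (or its reverse).

Minimum total distance: 96 m.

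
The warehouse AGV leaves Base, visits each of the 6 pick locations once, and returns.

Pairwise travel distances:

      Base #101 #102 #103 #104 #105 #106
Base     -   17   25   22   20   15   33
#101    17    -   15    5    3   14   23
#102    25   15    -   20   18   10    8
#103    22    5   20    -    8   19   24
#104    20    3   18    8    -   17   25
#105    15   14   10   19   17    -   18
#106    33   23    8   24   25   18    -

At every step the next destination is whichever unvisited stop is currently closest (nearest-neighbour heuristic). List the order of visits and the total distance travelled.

Nearest-neighbour total = 89; route Base → #105 → #102 → #106 → #101 → #104 → #103 → Base.

Base → [#105:15 / #101:17 / #104:20 / #103:22 / #102:25 / #106:33] → #105 (15)
#105 → [#102:10 / #101:14 / #104:17 / #106:18 / #103:19] → #102 (10)
#102 → [#106:8 / #101:15 / #104:18 / #103:20] → #106 (8)
#106 → [#101:23 / #103:24 / #104:25] → #101 (23)
#101 → [#104:3 / #103:5] → #104 (3)
#104 → [#103:8] → #103 (8)
Return #103→Base: 22.
Total = 15 + 10 + 8 + 23 + 3 + 8 + 22 = 89.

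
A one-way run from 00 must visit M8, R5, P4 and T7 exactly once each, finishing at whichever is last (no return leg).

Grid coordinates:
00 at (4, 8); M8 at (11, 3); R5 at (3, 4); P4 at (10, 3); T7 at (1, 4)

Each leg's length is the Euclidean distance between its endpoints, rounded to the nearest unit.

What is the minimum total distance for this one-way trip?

There are 4! = 24 possible orderings.
00→M8→R5→P4→T7: 9+8+7+9 = 33
00→M8→R5→T7→P4: 9+8+2+9 = 28
00→M8→P4→R5→T7: 9+1+7+2 = 19
00→M8→P4→T7→R5: 9+1+9+2 = 21
00→M8→T7→R5→P4: 9+10+2+7 = 28
00→M8→T7→P4→R5: 9+10+9+7 = 35
00→R5→M8→P4→T7: 4+8+1+9 = 22
00→R5→M8→T7→P4: 4+8+10+9 = 31
00→R5→P4→M8→T7: 4+7+1+10 = 22
00→R5→P4→T7→M8: 4+7+9+10 = 30
00→R5→T7→M8→P4: 4+2+10+1 = 17
00→R5→T7→P4→M8: 4+2+9+1 = 16
00→P4→M8→R5→T7: 8+1+8+2 = 19
00→P4→M8→T7→R5: 8+1+10+2 = 21
… (10 more)
00→T7→R5→P4→M8: 5+2+7+1 = 15  ← best
The minimum is 15.
One shortest path: 00 → T7 → R5 → P4 → M8.

15 — the minimum one-way total.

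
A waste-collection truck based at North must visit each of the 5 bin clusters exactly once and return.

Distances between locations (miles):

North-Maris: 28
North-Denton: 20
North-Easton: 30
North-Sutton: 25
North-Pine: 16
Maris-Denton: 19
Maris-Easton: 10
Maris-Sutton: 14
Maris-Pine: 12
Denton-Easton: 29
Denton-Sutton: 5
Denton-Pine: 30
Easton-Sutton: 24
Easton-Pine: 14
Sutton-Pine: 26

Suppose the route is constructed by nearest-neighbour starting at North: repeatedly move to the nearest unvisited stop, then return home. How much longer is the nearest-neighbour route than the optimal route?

8 miles longer than the optimal tour.

North: Pine=16, Denton=20, Sutton=25, Maris=28, Easton=30 ⇒ Pine
Pine: Maris=12, Easton=14, Sutton=26, Denton=30 ⇒ Maris
Maris: Easton=10, Sutton=14, Denton=19 ⇒ Easton
Easton: Sutton=24, Denton=29 ⇒ Sutton
Sutton: Denton=5 ⇒ Denton
NN route North → Pine → Maris → Easton → Sutton → Denton → North costs 87.
Optimal: North → Denton → Sutton → Maris → Easton → Pine → North costs 79 (by enumerating all 60 distinct tours).
Excess = 87 − 79 = 8.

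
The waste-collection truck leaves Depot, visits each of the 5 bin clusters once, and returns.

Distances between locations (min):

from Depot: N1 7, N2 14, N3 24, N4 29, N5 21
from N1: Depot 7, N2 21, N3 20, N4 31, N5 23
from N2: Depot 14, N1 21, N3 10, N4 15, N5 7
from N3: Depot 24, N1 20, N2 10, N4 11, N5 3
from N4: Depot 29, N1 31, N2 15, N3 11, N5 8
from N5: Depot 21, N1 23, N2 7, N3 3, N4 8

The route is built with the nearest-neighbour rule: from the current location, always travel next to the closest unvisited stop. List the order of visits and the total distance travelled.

Depot → [N1:7 / N2:14 / N5:21 / N3:24 / N4:29] → N1 (7)
N1 → [N3:20 / N2:21 / N5:23 / N4:31] → N3 (20)
N3 → [N5:3 / N2:10 / N4:11] → N5 (3)
N5 → [N2:7 / N4:8] → N2 (7)
N2 → [N4:15] → N4 (15)
Return N4→Depot: 29.
Total = 7 + 20 + 3 + 7 + 15 + 29 = 81.

Nearest-neighbour total = 81 min; route Depot → N1 → N3 → N5 → N2 → N4 → Depot.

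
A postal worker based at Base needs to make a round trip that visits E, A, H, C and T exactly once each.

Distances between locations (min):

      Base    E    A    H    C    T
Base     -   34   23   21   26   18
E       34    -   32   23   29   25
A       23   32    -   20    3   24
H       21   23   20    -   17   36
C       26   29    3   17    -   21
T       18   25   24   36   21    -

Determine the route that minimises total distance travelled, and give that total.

109 min — the shortest possible round trip.

Base → E → A → H → C → T → Base: 34+32+20+17+21+18 = 142
Base → E → A → H → T → C → Base: 34+32+20+36+21+26 = 169
Base → E → A → C → H → T → Base: 34+32+3+17+36+18 = 140
Base → E → A → C → T → H → Base: 34+32+3+21+36+21 = 147
Base → E → A → T → H → C → Base: 34+32+24+36+17+26 = 169
Base → E → A → T → C → H → Base: 34+32+24+21+17+21 = 149
Base → E → H → A → C → T → Base: 34+23+20+3+21+18 = 119
Base → E → H → A → T → C → Base: 34+23+20+24+21+26 = 148
Base → E → H → C → A → T → Base: 34+23+17+3+24+18 = 119
Base → E → H → C → T → A → Base: 34+23+17+21+24+23 = 142
Base → E → H → T → A → C → Base: 34+23+36+24+3+26 = 146
Base → E → H → T → C → A → Base: 34+23+36+21+3+23 = 140
Base → E → C → A → H → T → Base: 34+29+3+20+36+18 = 140
Base → E → C → A → T → H → Base: 34+29+3+24+36+21 = 147
… (46 more)
Base → A → C → H → E → T → Base: 23+3+17+23+25+18 = 109  ← best
The minimum is 109.
One optimal route: Base → A → C → H → E → T → Base (or its reverse).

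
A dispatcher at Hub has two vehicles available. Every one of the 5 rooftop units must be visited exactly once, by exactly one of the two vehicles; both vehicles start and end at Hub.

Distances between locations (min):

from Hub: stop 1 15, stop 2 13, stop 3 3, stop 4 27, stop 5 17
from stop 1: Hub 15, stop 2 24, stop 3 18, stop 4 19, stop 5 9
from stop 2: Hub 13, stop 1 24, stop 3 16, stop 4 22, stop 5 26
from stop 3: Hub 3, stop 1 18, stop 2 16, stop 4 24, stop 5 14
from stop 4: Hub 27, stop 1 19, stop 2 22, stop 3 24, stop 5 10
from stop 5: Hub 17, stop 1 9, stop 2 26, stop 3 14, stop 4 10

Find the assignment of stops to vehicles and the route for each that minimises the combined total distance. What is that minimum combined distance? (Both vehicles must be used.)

Try each way of splitting the stops between the two vehicles (each non-empty) and, for each split, find the best tour for each vehicle:
  {stop 1} + {stop 2, stop 3, stop 4, stop 5}: 30 + 62 = 92
  {stop 2} + {stop 1, stop 3, stop 4, stop 5}: 26 + 61 = 87
  {stop 1, stop 2} + {stop 3, stop 4, stop 5}: 52 + 54 = 106
  {stop 3} + {stop 1, stop 2, stop 4, stop 5}: 6 + 69 = 75
  {stop 1, stop 3} + {stop 2, stop 4, stop 5}: 36 + 62 = 98
  {stop 2, stop 3} + {stop 1, stop 4, stop 5}: 32 + 61 = 93
  … (15 splits in total)
Best: vehicle 1 Hub → stop 3 → Hub = 6; vehicle 2 Hub → stop 1 → stop 5 → stop 4 → stop 2 → Hub = 69; combined 75.

75 min — the smallest possible combined total.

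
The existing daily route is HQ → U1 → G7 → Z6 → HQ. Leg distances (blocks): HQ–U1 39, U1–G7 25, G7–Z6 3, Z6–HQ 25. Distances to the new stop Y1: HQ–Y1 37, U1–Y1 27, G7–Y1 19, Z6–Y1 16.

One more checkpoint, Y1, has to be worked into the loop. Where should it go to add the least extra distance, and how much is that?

Insertion cost between consecutive stops i–j is d(i,Y1) + d(Y1,j) − d(i,j):
  between HQ and U1: 37 + 27 − 39 = 25
  between U1 and G7: 27 + 19 − 25 = 21
  between G7 and Z6: 19 + 16 − 3 = 32
  between Z6 and HQ: 16 + 37 − 25 = 28
Cheapest insertion is between U1 and G7, adding 21.
New total = 92 + 21 = 113.

+21 blocks — insert Y1 between U1 and G7.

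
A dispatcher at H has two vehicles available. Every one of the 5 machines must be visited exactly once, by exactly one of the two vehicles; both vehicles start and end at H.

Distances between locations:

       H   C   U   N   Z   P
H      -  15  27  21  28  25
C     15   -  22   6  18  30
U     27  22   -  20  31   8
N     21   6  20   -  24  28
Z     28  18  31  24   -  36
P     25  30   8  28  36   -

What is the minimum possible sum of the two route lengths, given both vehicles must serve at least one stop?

Try each way of splitting the stops between the two vehicles (each non-empty) and, for each split, find the best tour for each vehicle:
  {C} + {U, N, Z, P}: 30 + 105 = 135
  {U} + {C, N, Z, P}: 54 + 105 = 159
  {C, U} + {N, Z, P}: 64 + 105 = 169
  {N} + {C, U, Z, P}: 42 + 97 = 139
  {C, N} + {U, Z, P}: 42 + 92 = 134
  {U, N} + {C, Z, P}: 68 + 94 = 162
  … (15 splits in total)
  {Z} + {C, U, N, P}: 56 + 74 = 130  ← best
Best: vehicle 1 H → Z → H = 56; vehicle 2 H → C → N → U → P → H = 74; combined 130.

Minimum combined distance: 130.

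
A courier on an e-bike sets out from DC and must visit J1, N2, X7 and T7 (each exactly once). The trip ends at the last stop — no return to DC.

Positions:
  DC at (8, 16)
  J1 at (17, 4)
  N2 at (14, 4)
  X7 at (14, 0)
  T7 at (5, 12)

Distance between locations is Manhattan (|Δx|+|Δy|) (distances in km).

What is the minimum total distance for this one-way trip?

There are 4! = 24 possible orderings.
DC→J1→N2→X7→T7: 21+3+4+21 = 49
DC→J1→N2→T7→X7: 21+3+17+21 = 62
DC→J1→X7→N2→T7: 21+7+4+17 = 49
DC→J1→X7→T7→N2: 21+7+21+17 = 66
DC→J1→T7→N2→X7: 21+20+17+4 = 62
DC→J1→T7→X7→N2: 21+20+21+4 = 66
DC→N2→J1→X7→T7: 18+3+7+21 = 49
DC→N2→J1→T7→X7: 18+3+20+21 = 62
DC→N2→X7→J1→T7: 18+4+7+20 = 49
DC→N2→X7→T7→J1: 18+4+21+20 = 63
DC→N2→T7→J1→X7: 18+17+20+7 = 62
DC→N2→T7→X7→J1: 18+17+21+7 = 63
DC→X7→J1→N2→T7: 22+7+3+17 = 49
DC→X7→J1→T7→N2: 22+7+20+17 = 66
… (10 more)
DC→T7→J1→N2→X7: 7+20+3+4 = 34  ← best
The minimum is 34.
One shortest path: DC → T7 → J1 → N2 → X7.

34 km — the minimum one-way total.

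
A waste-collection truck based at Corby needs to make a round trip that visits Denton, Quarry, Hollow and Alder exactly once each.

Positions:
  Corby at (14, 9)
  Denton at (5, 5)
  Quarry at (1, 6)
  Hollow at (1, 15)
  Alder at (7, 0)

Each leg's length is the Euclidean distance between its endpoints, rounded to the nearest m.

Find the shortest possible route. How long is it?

Shortest round trip = 43 m.

With 4 stops there are 4!/2 = 12 distinct round trips (a route and its reverse cost the same).
Corby-Denton-Quarry-Hollow-Alder-Corby: 10+4+9+16+11 = 50
Corby-Denton-Quarry-Alder-Hollow-Corby: 10+4+8+16+14 = 52
Corby-Denton-Hollow-Quarry-Alder-Corby: 10+11+9+8+11 = 49
Corby-Denton-Hollow-Alder-Quarry-Corby: 10+11+16+8+13 = 58
Corby-Denton-Alder-Quarry-Hollow-Corby: 10+5+8+9+14 = 46
Corby-Denton-Alder-Hollow-Quarry-Corby: 10+5+16+9+13 = 53
Corby-Quarry-Denton-Hollow-Alder-Corby: 13+4+11+16+11 = 55
Corby-Quarry-Denton-Alder-Hollow-Corby: 13+4+5+16+14 = 52
Corby-Quarry-Hollow-Denton-Alder-Corby: 13+9+11+5+11 = 49
Corby-Quarry-Alder-Denton-Hollow-Corby: 13+8+5+11+14 = 51
Corby-Hollow-Denton-Quarry-Alder-Corby: 14+11+4+8+11 = 48
Corby-Hollow-Quarry-Denton-Alder-Corby: 14+9+4+5+11 = 43
The minimum is 43.
One optimal route: Corby → Hollow → Quarry → Denton → Alder → Corby (or its reverse).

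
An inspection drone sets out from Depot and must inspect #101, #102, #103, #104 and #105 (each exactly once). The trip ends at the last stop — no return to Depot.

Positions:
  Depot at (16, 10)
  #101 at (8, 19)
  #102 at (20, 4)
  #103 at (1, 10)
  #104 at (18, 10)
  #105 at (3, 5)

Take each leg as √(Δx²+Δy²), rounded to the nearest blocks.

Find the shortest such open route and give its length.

There are 5! = 120 possible orderings.
Depot - #101 - #102 - #103 - #104 - #105: 12+19+20+17+16 = 84
Depot - #101 - #102 - #103 - #105 - #104: 12+19+20+5+16 = 72
Depot - #101 - #102 - #104 - #103 - #105: 12+19+6+17+5 = 59
Depot - #101 - #102 - #104 - #105 - #103: 12+19+6+16+5 = 58
Depot - #101 - #102 - #105 - #103 - #104: 12+19+17+5+17 = 70
Depot - #101 - #102 - #105 - #104 - #103: 12+19+17+16+17 = 81
Depot - #101 - #103 - #102 - #104 - #105: 12+11+20+6+16 = 65
Depot - #101 - #103 - #102 - #105 - #104: 12+11+20+17+16 = 76
Depot - #101 - #103 - #104 - #102 - #105: 12+11+17+6+17 = 63
Depot - #101 - #103 - #104 - #105 - #102: 12+11+17+16+17 = 73
Depot - #101 - #103 - #105 - #102 - #104: 12+11+5+17+6 = 51
Depot - #101 - #103 - #105 - #104 - #102: 12+11+5+16+6 = 50
Depot - #101 - #104 - #102 - #103 - #105: 12+13+6+20+5 = 56
Depot - #101 - #104 - #102 - #105 - #103: 12+13+6+17+5 = 53
… (106 more)
Depot - #104 - #102 - #105 - #103 - #101: 2+6+17+5+11 = 41  ← best
The minimum is 41.
One shortest path: Depot → #104 → #102 → #105 → #103 → #101.

Minimum one-way distance = 41 blocks.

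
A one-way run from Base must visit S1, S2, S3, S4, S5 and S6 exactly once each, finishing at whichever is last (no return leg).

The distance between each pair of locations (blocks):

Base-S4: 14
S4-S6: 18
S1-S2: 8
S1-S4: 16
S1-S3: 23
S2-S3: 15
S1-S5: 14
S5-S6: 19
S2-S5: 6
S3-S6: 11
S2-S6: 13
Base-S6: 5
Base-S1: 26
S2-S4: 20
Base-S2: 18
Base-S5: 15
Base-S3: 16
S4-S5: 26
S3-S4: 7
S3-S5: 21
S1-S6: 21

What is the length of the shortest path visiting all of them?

There are 6! = 720 possible orderings.
Base→S1→S2→S3→S4→S5→S6: 26+8+15+7+26+19 = 101
Base→S1→S2→S3→S4→S6→S5: 26+8+15+7+18+19 = 93
Base→S1→S2→S3→S5→S4→S6: 26+8+15+21+26+18 = 114
Base→S1→S2→S3→S5→S6→S4: 26+8+15+21+19+18 = 107
Base→S1→S2→S3→S6→S4→S5: 26+8+15+11+18+26 = 104
Base→S1→S2→S3→S6→S5→S4: 26+8+15+11+19+26 = 105
Base→S1→S2→S4→S3→S5→S6: 26+8+20+7+21+19 = 101
Base→S1→S2→S4→S3→S6→S5: 26+8+20+7+11+19 = 91
… (712 more)
Base→S6→S3→S4→S1→S2→S5: 5+11+7+16+8+6 = 53  ← best
The minimum is 53.
One shortest path: Base → S6 → S3 → S4 → S1 → S2 → S5.

Shortest open route: 53 blocks.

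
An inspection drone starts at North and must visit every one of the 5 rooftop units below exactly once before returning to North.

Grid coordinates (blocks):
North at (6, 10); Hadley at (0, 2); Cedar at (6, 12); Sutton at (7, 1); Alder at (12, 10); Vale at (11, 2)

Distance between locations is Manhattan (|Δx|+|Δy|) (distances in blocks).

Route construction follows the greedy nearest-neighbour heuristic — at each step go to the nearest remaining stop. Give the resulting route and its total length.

Total distance 46 blocks via the nearest-neighbour route North → Cedar → Alder → Vale → Sutton → Hadley → North.

North → [Cedar:2 / Alder:6 / Sutton:10 / Vale:13 / Hadley:14] → Cedar (2)
Cedar → [Alder:8 / Sutton:12 / Vale:15 / Hadley:16] → Alder (8)
Alder → [Vale:9 / Sutton:14 / Hadley:20] → Vale (9)
Vale → [Sutton:5 / Hadley:11] → Sutton (5)
Sutton → [Hadley:8] → Hadley (8)
Return Hadley→North: 14.
Total = 2 + 8 + 9 + 5 + 8 + 14 = 46.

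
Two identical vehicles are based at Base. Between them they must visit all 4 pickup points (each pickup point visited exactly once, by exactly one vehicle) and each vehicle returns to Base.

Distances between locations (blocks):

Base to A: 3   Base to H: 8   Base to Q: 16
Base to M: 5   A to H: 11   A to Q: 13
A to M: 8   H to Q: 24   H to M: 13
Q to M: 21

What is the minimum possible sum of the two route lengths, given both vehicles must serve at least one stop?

Check every non-empty split of the stops between the two vehicles; for each half take its own optimal tour:
  {A} + {H, Q, M}: 6 + 58 = 64
  {H} + {A, Q, M}: 16 + 42 = 58
  {A, H} + {Q, M}: 22 + 42 = 64
  {Q} + {A, H, M}: 32 + 32 = 64
  {A, Q} + {H, M}: 32 + 26 = 58
  {H, Q} + {A, M}: 48 + 16 = 64
  … (7 splits in total)
Best: vehicle 1 Base → H → Base = 16; vehicle 2 Base → A → Q → M → Base = 42; combined 58.

Minimum combined distance: 58 blocks.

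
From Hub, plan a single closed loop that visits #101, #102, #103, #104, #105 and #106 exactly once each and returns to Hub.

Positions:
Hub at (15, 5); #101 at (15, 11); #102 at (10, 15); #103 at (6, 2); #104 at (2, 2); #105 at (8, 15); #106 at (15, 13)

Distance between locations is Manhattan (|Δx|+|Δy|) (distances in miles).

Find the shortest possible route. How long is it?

Minimum total distance: 52 miles.

There are 360 distinct closed tours to check (reversals are equivalent).
Hub → #101 → #102 → #103 → #104 → #105 → #106 → Hub: 6+9+17+4+19+9+8 = 72
Hub → #101 → #102 → #103 → #104 → #106 → #105 → Hub: 6+9+17+4+24+9+17 = 86
Hub → #101 → #102 → #103 → #105 → #104 → #106 → Hub: 6+9+17+15+19+24+8 = 98
Hub → #101 → #102 → #103 → #105 → #106 → #104 → Hub: 6+9+17+15+9+24+16 = 96
Hub → #101 → #102 → #103 → #106 → #104 → #105 → Hub: 6+9+17+20+24+19+17 = 112
Hub → #101 → #102 → #103 → #106 → #105 → #104 → Hub: 6+9+17+20+9+19+16 = 96
Hub → #101 → #102 → #104 → #103 → #105 → #106 → Hub: 6+9+21+4+15+9+8 = 72
Hub → #101 → #102 → #104 → #103 → #106 → #105 → Hub: 6+9+21+4+20+9+17 = 86
… (352 more)
Hub → #101 → #106 → #102 → #105 → #103 → #104 → Hub: 6+2+7+2+15+4+16 = 52  ← best
The minimum is 52.
One optimal route: Hub → #101 → #106 → #102 → #105 → #103 → #104 → Hub (or its reverse).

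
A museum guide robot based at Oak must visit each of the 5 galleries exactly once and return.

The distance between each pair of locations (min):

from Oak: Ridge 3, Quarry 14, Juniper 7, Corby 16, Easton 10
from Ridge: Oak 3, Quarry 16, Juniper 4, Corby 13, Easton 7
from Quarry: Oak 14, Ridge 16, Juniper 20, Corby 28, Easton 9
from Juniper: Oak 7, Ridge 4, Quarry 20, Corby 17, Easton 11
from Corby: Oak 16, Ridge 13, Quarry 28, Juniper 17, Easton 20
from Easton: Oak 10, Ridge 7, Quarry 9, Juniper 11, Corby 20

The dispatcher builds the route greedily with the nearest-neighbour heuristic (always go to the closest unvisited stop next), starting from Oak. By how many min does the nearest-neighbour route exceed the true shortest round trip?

Oak: Ridge=3, Juniper=7, Easton=10, Quarry=14, Corby=16 ⇒ Ridge
Ridge: Juniper=4, Easton=7, Corby=13, Quarry=16 ⇒ Juniper
Juniper: Easton=11, Corby=17, Quarry=20 ⇒ Easton
Easton: Quarry=9, Corby=20 ⇒ Quarry
Quarry: Corby=28 ⇒ Corby
NN route Oak → Ridge → Juniper → Easton → Quarry → Corby → Oak costs 71.
Optimal: Oak → Ridge → Juniper → Corby → Easton → Quarry → Oak costs 67 (by enumerating all 60 distinct tours).
Excess = 71 − 67 = 4.

4 min longer than the optimal tour.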